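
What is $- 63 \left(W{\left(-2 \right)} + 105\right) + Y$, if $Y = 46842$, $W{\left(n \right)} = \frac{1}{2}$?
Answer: $\frac{80391}{2} \approx 40196.0$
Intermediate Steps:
$W{\left(n \right)} = \frac{1}{2}$
$- 63 \left(W{\left(-2 \right)} + 105\right) + Y = - 63 \left(\frac{1}{2} + 105\right) + 46842 = \left(-63\right) \frac{211}{2} + 46842 = - \frac{13293}{2} + 46842 = \frac{80391}{2}$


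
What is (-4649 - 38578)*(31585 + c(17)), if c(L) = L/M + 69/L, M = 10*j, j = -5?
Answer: -1160662716297/850 ≈ -1.3655e+9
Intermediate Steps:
M = -50 (M = 10*(-5) = -50)
c(L) = 69/L - L/50 (c(L) = L/(-50) + 69/L = L*(-1/50) + 69/L = -L/50 + 69/L = 69/L - L/50)
(-4649 - 38578)*(31585 + c(17)) = (-4649 - 38578)*(31585 + (69/17 - 1/50*17)) = -43227*(31585 + (69*(1/17) - 17/50)) = -43227*(31585 + (69/17 - 17/50)) = -43227*(31585 + 3161/850) = -43227*26850411/850 = -1160662716297/850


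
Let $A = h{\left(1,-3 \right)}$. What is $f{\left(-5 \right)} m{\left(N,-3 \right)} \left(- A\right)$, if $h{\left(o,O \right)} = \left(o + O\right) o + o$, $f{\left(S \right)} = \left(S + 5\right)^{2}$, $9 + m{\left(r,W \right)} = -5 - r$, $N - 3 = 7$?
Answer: $0$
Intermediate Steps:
$N = 10$ ($N = 3 + 7 = 10$)
$m{\left(r,W \right)} = -14 - r$ ($m{\left(r,W \right)} = -9 - \left(5 + r\right) = -14 - r$)
$f{\left(S \right)} = \left(5 + S\right)^{2}$
$h{\left(o,O \right)} = o + o \left(O + o\right)$ ($h{\left(o,O \right)} = \left(O + o\right) o + o = o \left(O + o\right) + o = o + o \left(O + o\right)$)
$A = -1$ ($A = 1 \left(1 - 3 + 1\right) = 1 \left(-1\right) = -1$)
$f{\left(-5 \right)} m{\left(N,-3 \right)} \left(- A\right) = \left(5 - 5\right)^{2} \left(-14 - 10\right) \left(\left(-1\right) \left(-1\right)\right) = 0^{2} \left(-14 - 10\right) 1 = 0 \left(-24\right) 1 = 0 \cdot 1 = 0$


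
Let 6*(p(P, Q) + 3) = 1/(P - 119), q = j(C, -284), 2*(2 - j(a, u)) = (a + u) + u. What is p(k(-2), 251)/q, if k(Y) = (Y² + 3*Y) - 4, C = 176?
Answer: -2251/148500 ≈ -0.015158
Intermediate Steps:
k(Y) = -4 + Y² + 3*Y
j(a, u) = 2 - u - a/2 (j(a, u) = 2 - ((a + u) + u)/2 = 2 - (a + 2*u)/2 = 2 + (-u - a/2) = 2 - u - a/2)
q = 198 (q = 2 - 1*(-284) - ½*176 = 2 + 284 - 88 = 198)
p(P, Q) = -3 + 1/(6*(-119 + P)) (p(P, Q) = -3 + 1/(6*(P - 119)) = -3 + 1/(6*(-119 + P)))
p(k(-2), 251)/q = ((2143 - 18*(-4 + (-2)² + 3*(-2)))/(6*(-119 + (-4 + (-2)² + 3*(-2)))))/198 = ((2143 - 18*(-4 + 4 - 6))/(6*(-119 + (-4 + 4 - 6))))*(1/198) = ((2143 - 18*(-6))/(6*(-119 - 6)))*(1/198) = ((⅙)*(2143 + 108)/(-125))*(1/198) = ((⅙)*(-1/125)*2251)*(1/198) = -2251/750*1/198 = -2251/148500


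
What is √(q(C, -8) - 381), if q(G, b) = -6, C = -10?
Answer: 3*I*√43 ≈ 19.672*I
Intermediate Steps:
√(q(C, -8) - 381) = √(-6 - 381) = √(-387) = 3*I*√43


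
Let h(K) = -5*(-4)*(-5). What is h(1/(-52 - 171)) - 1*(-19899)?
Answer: 19799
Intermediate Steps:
h(K) = -100 (h(K) = 20*(-5) = -100)
h(1/(-52 - 171)) - 1*(-19899) = -100 - 1*(-19899) = -100 + 19899 = 19799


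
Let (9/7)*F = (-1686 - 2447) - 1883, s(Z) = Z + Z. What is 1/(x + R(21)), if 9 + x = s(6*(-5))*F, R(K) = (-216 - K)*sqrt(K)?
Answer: 2526639/709312121428 + 2133*sqrt(21)/709312121428 ≈ 3.5759e-6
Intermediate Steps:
R(K) = sqrt(K)*(-216 - K)
s(Z) = 2*Z
F = -42112/9 (F = 7*((-1686 - 2447) - 1883)/9 = 7*(-4133 - 1883)/9 = (7/9)*(-6016) = -42112/9 ≈ -4679.1)
x = 842213/3 (x = -9 + (2*(6*(-5)))*(-42112/9) = -9 + (2*(-30))*(-42112/9) = -9 - 60*(-42112/9) = -9 + 842240/3 = 842213/3 ≈ 2.8074e+5)
1/(x + R(21)) = 1/(842213/3 + sqrt(21)*(-216 - 1*21)) = 1/(842213/3 + sqrt(21)*(-216 - 21)) = 1/(842213/3 + sqrt(21)*(-237)) = 1/(842213/3 - 237*sqrt(21))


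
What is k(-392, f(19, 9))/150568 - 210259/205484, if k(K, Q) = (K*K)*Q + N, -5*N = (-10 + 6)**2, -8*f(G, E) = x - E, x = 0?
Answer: 2414684617/19337071820 ≈ 0.12487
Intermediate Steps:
f(G, E) = E/8 (f(G, E) = -(0 - E)/8 = -(-1)*E/8 = E/8)
N = -16/5 (N = -(-10 + 6)**2/5 = -1/5*(-4)**2 = -1/5*16 = -16/5 ≈ -3.2000)
k(K, Q) = -16/5 + Q*K**2 (k(K, Q) = (K*K)*Q - 16/5 = K**2*Q - 16/5 = Q*K**2 - 16/5 = -16/5 + Q*K**2)
k(-392, f(19, 9))/150568 - 210259/205484 = (-16/5 + ((1/8)*9)*(-392)**2)/150568 - 210259/205484 = (-16/5 + (9/8)*153664)*(1/150568) - 210259*1/205484 = (-16/5 + 172872)*(1/150568) - 210259/205484 = (864344/5)*(1/150568) - 210259/205484 = 108043/94105 - 210259/205484 = 2414684617/19337071820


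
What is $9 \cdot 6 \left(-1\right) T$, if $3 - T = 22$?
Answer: $1026$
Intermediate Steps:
$T = -19$ ($T = 3 - 22 = -19$)
$9 \cdot 6 \left(-1\right) T = 9 \cdot 6 \left(-1\right) \left(-19\right) = 9 \left(\left(-6\right) \left(-19\right)\right) = 9 \cdot 114 = 1026$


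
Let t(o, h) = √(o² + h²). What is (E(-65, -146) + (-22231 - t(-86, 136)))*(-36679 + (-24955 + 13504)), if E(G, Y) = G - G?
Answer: 1069978030 + 96260*√6473 ≈ 1.0777e+9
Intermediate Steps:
t(o, h) = √(h² + o²)
E(G, Y) = 0
(E(-65, -146) + (-22231 - t(-86, 136)))*(-36679 + (-24955 + 13504)) = (0 + (-22231 - √(136² + (-86)²)))*(-36679 + (-24955 + 13504)) = (0 + (-22231 - √(18496 + 7396)))*(-36679 - 11451) = (0 + (-22231 - √25892))*(-48130) = (0 + (-22231 - 2*√6473))*(-48130) = (-22231 - 2*√6473)*(-48130) = 1069978030 + 96260*√6473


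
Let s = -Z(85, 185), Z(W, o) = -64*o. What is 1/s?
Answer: 1/11840 ≈ 8.4459e-5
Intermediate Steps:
s = 11840 (s = -(-64)*185 = -1*(-11840) = 11840)
1/s = 1/11840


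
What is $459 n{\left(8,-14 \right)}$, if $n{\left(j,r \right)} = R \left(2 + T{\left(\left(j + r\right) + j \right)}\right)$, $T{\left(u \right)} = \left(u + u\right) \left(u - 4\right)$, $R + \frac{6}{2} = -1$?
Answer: $11016$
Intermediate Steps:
$R = -4$ ($R = -3 - 1 = -4$)
$T{\left(u \right)} = 2 u \left(-4 + u\right)$
$n{\left(j,r \right)} = -8 - 8 \left(r + 2 j\right) \left(-4 + r + 2 j\right)$ ($n{\left(j,r \right)} = - 4 \left(2 + 2 \left(\left(j + r\right) + j\right) \left(-4 + \left(\left(j + r\right) + j\right)\right)\right) = - 4 \left(2 + 2 \left(r + 2 j\right) \left(-4 + \left(r + 2 j\right)\right)\right) = - 4 \left(2 + 2 \left(r + 2 j\right) \left(-4 + r + 2 j\right)\right) = -8 - 8 \left(r + 2 j\right) \left(-4 + r + 2 j\right)$)
$459 n{\left(8,-14 \right)} = 459 \left(-8 - 8 \left(-14 + 2 \cdot 8\right) \left(-4 - 14 + 2 \cdot 8\right)\right) = 459 \left(-8 - 8 \left(-14 + 16\right) \left(-4 - 14 + 16\right)\right) = 459 \left(-8 - 16 \left(-2\right)\right) = 459 \left(-8 + 32\right) = 459 \cdot 24 = 11016$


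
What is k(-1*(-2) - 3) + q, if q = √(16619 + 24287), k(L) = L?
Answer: -1 + √40906 ≈ 201.25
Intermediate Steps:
q = √40906 ≈ 202.25
k(-1*(-2) - 3) + q = (-1*(-2) - 3) + √40906 = (2 - 3) + √40906 = -1 + √40906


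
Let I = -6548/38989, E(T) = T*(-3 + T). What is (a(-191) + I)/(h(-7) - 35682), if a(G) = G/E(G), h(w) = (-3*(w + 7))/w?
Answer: 1309301/269893866612 ≈ 4.8512e-6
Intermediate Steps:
I = -6548/38989 (I = -6548*1/38989 = -6548/38989 ≈ -0.16794)
h(w) = (-21 - 3*w)/w (h(w) = (-3*(7 + w))/w = (-21 - 3*w)/w)
a(G) = 1/(-3 + G) (a(G) = G/((G*(-3 + G))) = G*(1/(G*(-3 + G))) = 1/(-3 + G))
(a(-191) + I)/(h(-7) - 35682) = (1/(-3 - 191) - 6548/38989)/((-3 - 21/(-7)) - 35682) = (1/(-194) - 6548/38989)/((-3 - 21*(-⅐)) - 35682) = (-1/194 - 6548/38989)/((-3 + 3) - 35682) = -1309301/(7563866*(0 - 35682)) = -1309301/7563866/(-35682) = -1309301/7563866*(-1/35682) = 1309301/269893866612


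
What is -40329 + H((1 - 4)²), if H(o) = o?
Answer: -40320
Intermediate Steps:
-40329 + H((1 - 4)²) = -40329 + (1 - 4)² = -40329 + (-3)² = -40329 + 9 = -40320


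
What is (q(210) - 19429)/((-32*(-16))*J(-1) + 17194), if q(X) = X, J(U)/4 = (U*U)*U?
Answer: -19219/15146 ≈ -1.2689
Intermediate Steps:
J(U) = 4*U³ (J(U) = 4*((U*U)*U) = 4*(U²*U) = 4*U³)
(q(210) - 19429)/((-32*(-16))*J(-1) + 17194) = (210 - 19429)/((-32*(-16))*(4*(-1)³) + 17194) = -19219/(512*(4*(-1)) + 17194) = -19219/(512*(-4) + 17194) = -19219/(-2048 + 17194) = -19219/15146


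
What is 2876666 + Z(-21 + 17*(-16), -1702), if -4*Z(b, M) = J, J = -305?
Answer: 11506969/4 ≈ 2.8767e+6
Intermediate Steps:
Z(b, M) = 305/4 (Z(b, M) = -¼*(-305) = 305/4)
2876666 + Z(-21 + 17*(-16), -1702) = 2876666 + 305/4 = 11506969/4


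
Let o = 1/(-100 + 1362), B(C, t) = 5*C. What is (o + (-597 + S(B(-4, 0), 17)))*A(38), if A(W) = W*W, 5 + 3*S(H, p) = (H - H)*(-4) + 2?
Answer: -544875350/631 ≈ -8.6351e+5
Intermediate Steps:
S(H, p) = -1 (S(H, p) = -5/3 + ((H - H)*(-4) + 2)/3 = -5/3 + (0*(-4) + 2)/3 = -5/3 + (0 + 2)/3 = -5/3 + (1/3)*2 = -5/3 + 2/3 = -1)
A(W) = W**2
o = 1/1262 ≈ 0.00079239
(o + (-597 + S(B(-4, 0), 17)))*A(38) = (1/1262 + (-597 - 1))*38**2 = (1/1262 - 598)*1444 = -754675/1262*1444 = -544875350/631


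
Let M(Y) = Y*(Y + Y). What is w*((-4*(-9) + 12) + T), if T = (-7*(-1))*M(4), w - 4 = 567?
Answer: 155312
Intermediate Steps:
M(Y) = 2*Y² (M(Y) = Y*(2*Y) = 2*Y²)
w = 571 (w = 4 + 567 = 571)
T = 224 (T = (-7*(-1))*(2*4²) = 7*(2*16) = 7*32 = 224)
w*((-4*(-9) + 12) + T) = 571*((-4*(-9) + 12) + 224) = 571*((36 + 12) + 224) = 571*(48 + 224) = 571*272 = 155312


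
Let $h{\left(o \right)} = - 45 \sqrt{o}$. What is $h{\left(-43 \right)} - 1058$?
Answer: $-1058 - 45 i \sqrt{43} \approx -1058.0 - 295.08 i$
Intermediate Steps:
$h{\left(-43 \right)} - 1058 = - 45 \sqrt{-43} - 1058 = - 45 i \sqrt{43} - 1058 = -1058 - 45 i \sqrt{43}$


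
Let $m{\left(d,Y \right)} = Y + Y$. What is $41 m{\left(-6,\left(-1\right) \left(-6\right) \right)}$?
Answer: $492$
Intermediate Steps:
$m{\left(d,Y \right)} = 2 Y$
$41 m{\left(-6,\left(-1\right) \left(-6\right) \right)} = 41 \cdot 2 \left(\left(-1\right) \left(-6\right)\right) = 41 \cdot 2 \cdot 6 = 41 \cdot 12 = 492$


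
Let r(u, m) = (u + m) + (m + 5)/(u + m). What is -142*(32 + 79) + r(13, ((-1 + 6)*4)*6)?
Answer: -2078532/133 ≈ -15628.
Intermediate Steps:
r(u, m) = m + u + (5 + m)/(m + u) (r(u, m) = (m + u) + (5 + m)/(m + u) = m + u + (5 + m)/(m + u))
-142*(32 + 79) + r(13, ((-1 + 6)*4)*6) = -142*(32 + 79) + (5 + ((-1 + 6)*4)*6 + (((-1 + 6)*4)*6)**2 + 13**2 + 2*(((-1 + 6)*4)*6)*13)/(((-1 + 6)*4)*6 + 13) = -142*111 + (5 + (5*4)*6 + ((5*4)*6)**2 + 169 + 2*((5*4)*6)*13)/((5*4)*6 + 13) = -15762 + (5 + 20*6 + (20*6)**2 + 169 + 2*(20*6)*13)/(20*6 + 13) = -15762 + (5 + 120 + 120**2 + 169 + 2*120*13)/(120 + 13) = -15762 + (5 + 120 + 14400 + 169 + 3120)/133 = -15762 + (1/133)*17814 = -15762 + 17814/133 = -2078532/133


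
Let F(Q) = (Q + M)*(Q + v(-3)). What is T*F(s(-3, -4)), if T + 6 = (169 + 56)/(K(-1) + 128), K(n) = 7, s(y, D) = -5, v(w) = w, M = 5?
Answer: 0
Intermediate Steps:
T = -13/3 (T = -6 + (169 + 56)/(7 + 128) = -6 + 225/135 = -6 + 225*(1/135) = -6 + 5/3 = -13/3 ≈ -4.3333)
F(Q) = (-3 + Q)*(5 + Q) (F(Q) = (Q + 5)*(Q - 3) = (5 + Q)*(-3 + Q) = (-3 + Q)*(5 + Q))
T*F(s(-3, -4)) = -13*(-15 + (-5)² + 2*(-5))/3 = -13*(-15 + 25 - 10)/3 = -13/3*0 = 0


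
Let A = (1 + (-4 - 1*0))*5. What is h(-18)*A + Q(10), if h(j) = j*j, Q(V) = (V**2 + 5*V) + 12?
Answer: -4698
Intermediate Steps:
Q(V) = 12 + V**2 + 5*V
h(j) = j**2
A = -15 (A = (1 + (-4 + 0))*5 = (1 - 4)*5 = -3*5 = -15)
h(-18)*A + Q(10) = (-18)**2*(-15) + (12 + 10**2 + 5*10) = 324*(-15) + (12 + 100 + 50) = -4860 + 162 = -4698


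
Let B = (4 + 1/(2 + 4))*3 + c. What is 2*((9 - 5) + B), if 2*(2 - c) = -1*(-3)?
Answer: 34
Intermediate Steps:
c = ½ (c = 2 - (-1)*(-3)/2 = 2 - ½*3 = 2 - 3/2 = ½ ≈ 0.50000)
B = 13 (B = (4 + 1/(2 + 4))*3 + ½ = (4 + 1/6)*3 + ½ = (4 + ⅙)*3 + ½ = (25/6)*3 + ½ = 25/2 + ½ = 13)
2*((9 - 5) + B) = 2*((9 - 5) + 13) = 2*(4 + 13) = 2*17 = 34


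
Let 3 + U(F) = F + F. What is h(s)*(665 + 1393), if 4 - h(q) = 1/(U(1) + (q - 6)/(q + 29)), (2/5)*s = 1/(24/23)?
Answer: 403123/40 ≈ 10078.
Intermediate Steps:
U(F) = -3 + 2*F (U(F) = -3 + (F + F) = -3 + 2*F)
s = 115/48 (s = 5/(2*((24/23))) = 5/(2*((24*(1/23)))) = 5/(2*(24/23)) = (5/2)*(23/24) = 115/48 ≈ 2.3958)
h(q) = 4 - 1/(-1 + (-6 + q)/(29 + q)) (h(q) = 4 - 1/((-3 + 2*1) + (q - 6)/(q + 29)) = 4 - 1/((-3 + 2) + (-6 + q)/(29 + q)) = 4 - 1/(-1 + (-6 + q)/(29 + q)))
h(s)*(665 + 1393) = (169/35 + (1/35)*(115/48))*(665 + 1393) = (169/35 + 23/336)*2058 = (8227/1680)*2058 = 403123/40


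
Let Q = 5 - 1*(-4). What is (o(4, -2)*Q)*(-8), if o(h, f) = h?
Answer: -288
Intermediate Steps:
Q = 9 (Q = 5 + 4 = 9)
(o(4, -2)*Q)*(-8) = (4*9)*(-8) = 36*(-8) = -288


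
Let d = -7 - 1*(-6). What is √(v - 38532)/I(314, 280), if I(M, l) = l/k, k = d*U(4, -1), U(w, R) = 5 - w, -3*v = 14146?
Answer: -I*√389226/840 ≈ -0.74271*I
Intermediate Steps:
v = -14146/3 (v = -⅓*14146 = -14146/3 ≈ -4715.3)
d = -1 (d = -7 + 6 = -1)
k = -1 (k = -(5 - 1*4) = -(5 - 4) = -1*1 = -1)
I(M, l) = -l (I(M, l) = l/(-1) = l*(-1) = -l)
√(v - 38532)/I(314, 280) = √(-14146/3 - 38532)/((-1*280)) = √(-129742/3)/(-280) = (I*√389226/3)*(-1/280) = -I*√389226/840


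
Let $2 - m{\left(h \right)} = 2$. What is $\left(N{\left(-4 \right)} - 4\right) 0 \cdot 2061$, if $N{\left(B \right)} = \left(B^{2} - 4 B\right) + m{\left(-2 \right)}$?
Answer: $0$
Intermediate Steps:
$m{\left(h \right)} = 0$ ($m{\left(h \right)} = 2 - 2 = 0$)
$N{\left(B \right)} = B^{2} - 4 B$ ($N{\left(B \right)} = \left(B^{2} - 4 B\right) + 0 = B^{2} - 4 B$)
$\left(N{\left(-4 \right)} - 4\right) 0 \cdot 2061 = \left(- 4 \left(-4 - 4\right) - 4\right) 0 \cdot 2061 = \left(\left(-4\right) \left(-8\right) - 4\right) 0 \cdot 2061 = \left(32 - 4\right) 0 \cdot 2061 = 28 \cdot 0 \cdot 2061 = 0 \cdot 2061 = 0$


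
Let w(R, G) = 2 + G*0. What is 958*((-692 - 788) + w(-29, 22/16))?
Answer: -1415924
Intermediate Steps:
w(R, G) = 2 (w(R, G) = 2 + 0 = 2)
958*((-692 - 788) + w(-29, 22/16)) = 958*((-692 - 788) + 2) = 958*(-1480 + 2) = 958*(-1478) = -1415924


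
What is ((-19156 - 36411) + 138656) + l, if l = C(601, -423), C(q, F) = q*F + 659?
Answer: -170475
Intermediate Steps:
C(q, F) = 659 + F*q (C(q, F) = F*q + 659 = 659 + F*q)
l = -253564 (l = 659 - 423*601 = 659 - 254223 = -253564)
((-19156 - 36411) + 138656) + l = ((-19156 - 36411) + 138656) - 253564 = (-55567 + 138656) - 253564 = 83089 - 253564 = -170475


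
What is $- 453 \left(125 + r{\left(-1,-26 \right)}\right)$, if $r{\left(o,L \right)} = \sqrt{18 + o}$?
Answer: $-56625 - 453 \sqrt{17} \approx -58493.0$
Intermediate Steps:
$- 453 \left(125 + r{\left(-1,-26 \right)}\right) = - 453 \left(125 + \sqrt{18 - 1}\right) = - 453 \left(125 + \sqrt{17}\right) = -56625 - 453 \sqrt{17}$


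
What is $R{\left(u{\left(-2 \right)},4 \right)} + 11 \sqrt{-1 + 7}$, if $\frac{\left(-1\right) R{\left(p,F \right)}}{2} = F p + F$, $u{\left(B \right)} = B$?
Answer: $8 + 11 \sqrt{6} \approx 34.944$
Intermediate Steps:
$R{\left(p,F \right)} = - 2 F - 2 F p$ ($R{\left(p,F \right)} = - 2 \left(F p + F\right) = - 2 \left(F + F p\right) = - 2 F - 2 F p$)
$R{\left(u{\left(-2 \right)},4 \right)} + 11 \sqrt{-1 + 7} = \left(-2\right) 4 \left(1 - 2\right) + 11 \sqrt{-1 + 7} = \left(-2\right) 4 \left(-1\right) + 11 \sqrt{6} = 8 + 11 \sqrt{6}$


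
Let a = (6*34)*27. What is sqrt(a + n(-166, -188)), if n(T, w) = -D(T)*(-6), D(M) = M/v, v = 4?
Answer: sqrt(5259) ≈ 72.519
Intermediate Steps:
D(M) = M/4
n(T, w) = 3*T/2 (n(T, w) = -T/4*(-6) = 3*T/2)
a = 5508 (a = 204*27 = 5508)
sqrt(a + n(-166, -188)) = sqrt(5508 + (3/2)*(-166)) = sqrt(5508 - 249) = sqrt(5259)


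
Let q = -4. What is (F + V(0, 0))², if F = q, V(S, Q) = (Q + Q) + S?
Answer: 16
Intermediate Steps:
V(S, Q) = S + 2*Q (V(S, Q) = 2*Q + S = S + 2*Q)
F = -4
(F + V(0, 0))² = (-4 + (0 + 2*0))² = (-4 + (0 + 0))² = (-4 + 0)² = (-4)² = 16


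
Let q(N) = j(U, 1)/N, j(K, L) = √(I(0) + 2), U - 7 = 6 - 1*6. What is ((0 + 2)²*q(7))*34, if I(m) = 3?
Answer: 136*√5/7 ≈ 43.444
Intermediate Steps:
U = 7 (U = 7 + (6 - 1*6) = 7 + (6 - 6) = 7 + 0 = 7)
j(K, L) = √5 (j(K, L) = √(3 + 2) = √5)
q(N) = √5/N
((0 + 2)²*q(7))*34 = ((0 + 2)²*(√5/7))*34 = (2²*(√5*(⅐)))*34 = (4*(√5/7))*34 = (4*√5/7)*34 = 136*√5/7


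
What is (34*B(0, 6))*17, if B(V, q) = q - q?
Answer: 0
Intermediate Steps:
B(V, q) = 0
(34*B(0, 6))*17 = (34*0)*17 = 0*17 = 0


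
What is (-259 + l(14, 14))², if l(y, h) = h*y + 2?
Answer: 3721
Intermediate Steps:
l(y, h) = 2 + h*y
(-259 + l(14, 14))² = (-259 + (2 + 14*14))² = (-259 + (2 + 196))² = (-259 + 198)² = (-61)² = 3721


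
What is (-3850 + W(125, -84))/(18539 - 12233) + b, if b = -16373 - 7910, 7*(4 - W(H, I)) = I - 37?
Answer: -1071926987/44142 ≈ -24284.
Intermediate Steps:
W(H, I) = 65/7 - I/7 (W(H, I) = 4 - (I - 37)/7 = 4 - (-37 + I)/7 = 4 + (37/7 - I/7) = 65/7 - I/7)
b = -24283
(-3850 + W(125, -84))/(18539 - 12233) + b = (-3850 + (65/7 - ⅐*(-84)))/(18539 - 12233) - 24283 = (-3850 + (65/7 + 12))/6306 - 24283 = (-3850 + 149/7)*(1/6306) - 24283 = -26801/7*1/6306 - 24283 = -26801/44142 - 24283 = -1071926987/44142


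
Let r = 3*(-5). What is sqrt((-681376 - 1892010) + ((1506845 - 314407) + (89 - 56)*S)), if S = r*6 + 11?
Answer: I*sqrt(1383555) ≈ 1176.2*I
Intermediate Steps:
r = -15
S = -79 (S = -15*6 + 11 = -90 + 11 = -79)
sqrt((-681376 - 1892010) + ((1506845 - 314407) + (89 - 56)*S)) = sqrt((-681376 - 1892010) + ((1506845 - 314407) + (89 - 56)*(-79))) = sqrt(-2573386 + (1192438 + 33*(-79))) = sqrt(-2573386 + (1192438 - 2607)) = sqrt(-2573386 + 1189831) = sqrt(-1383555) = I*sqrt(1383555)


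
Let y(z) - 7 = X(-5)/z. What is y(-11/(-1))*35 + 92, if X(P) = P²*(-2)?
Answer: 1957/11 ≈ 177.91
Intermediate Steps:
X(P) = -2*P²
y(z) = 7 - 50/z (y(z) = 7 + (-2*(-5)²)/z = 7 + (-2*25)/z = 7 - 50/z)
y(-11/(-1))*35 + 92 = (7 - 50/((-11/(-1))))*35 + 92 = (7 - 50/((-11*(-1))))*35 + 92 = (7 - 50/11)*35 + 92 = (27/11)*35 + 92 = 945/11 + 92 = 1957/11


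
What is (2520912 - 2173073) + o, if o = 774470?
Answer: 1122309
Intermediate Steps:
(2520912 - 2173073) + o = (2520912 - 2173073) + 774470 = 347839 + 774470 = 1122309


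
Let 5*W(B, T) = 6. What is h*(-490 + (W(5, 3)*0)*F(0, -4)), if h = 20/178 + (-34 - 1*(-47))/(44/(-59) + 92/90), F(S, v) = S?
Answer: -754397875/32663 ≈ -23096.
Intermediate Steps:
W(B, T) = 6/5 (W(B, T) = (⅕)*6 = 6/5)
h = 3079175/65326 (h = 20*(1/178) + (-34 + 47)/(44*(-1/59) + 92*(1/90)) = 10/89 + 13/(-44/59 + 46/45) = 10/89 + 13/(734/2655) = 10/89 + 13*(2655/734) = 10/89 + 34515/734 = 3079175/65326 ≈ 47.135)
h*(-490 + (W(5, 3)*0)*F(0, -4)) = 3079175*(-490 + ((6/5)*0)*0)/65326 = 3079175*(-490 + 0*0)/65326 = 3079175*(-490 + 0)/65326 = (3079175/65326)*(-490) = -754397875/32663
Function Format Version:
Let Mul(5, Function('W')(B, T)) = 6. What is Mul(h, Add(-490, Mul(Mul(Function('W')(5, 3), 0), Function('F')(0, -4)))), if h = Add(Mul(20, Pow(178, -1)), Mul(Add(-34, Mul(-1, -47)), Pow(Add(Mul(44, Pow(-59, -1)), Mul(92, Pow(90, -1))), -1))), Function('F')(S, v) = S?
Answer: Rational(-754397875, 32663) ≈ -23096.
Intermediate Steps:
Function('W')(B, T) = Rational(6, 5) (Function('W')(B, T) = Mul(Rational(1, 5), 6) = Rational(6, 5))
h = Rational(3079175, 65326) (h = Add(Mul(20, Rational(1, 178)), Mul(Add(-34, 47), Pow(Add(Mul(44, Rational(-1, 59)), Mul(92, Rational(1, 90))), -1))) = Add(Rational(10, 89), Mul(13, Pow(Add(Rational(-44, 59), Rational(46, 45)), -1))) = Add(Rational(10, 89), Mul(13, Pow(Rational(734, 2655), -1))) = Add(Rational(10, 89), Mul(13, Rational(2655, 734))) = Add(Rational(10, 89), Rational(34515, 734)) = Rational(3079175, 65326) ≈ 47.135)
Mul(h, Add(-490, Mul(Mul(Function('W')(5, 3), 0), Function('F')(0, -4)))) = Mul(Rational(3079175, 65326), Add(-490, Mul(Mul(Rational(6, 5), 0), 0))) = Mul(Rational(3079175, 65326), Add(-490, Mul(0, 0))) = Mul(Rational(3079175, 65326), Add(-490, 0)) = Mul(Rational(3079175, 65326), -490) = Rational(-754397875, 32663)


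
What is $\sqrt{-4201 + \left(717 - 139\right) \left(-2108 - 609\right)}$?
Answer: $i \sqrt{1574627} \approx 1254.8 i$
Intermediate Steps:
$\sqrt{-4201 + \left(717 - 139\right) \left(-2108 - 609\right)} = \sqrt{-4201 + 578 \left(-2717\right)} = \sqrt{-4201 - 1570426} = \sqrt{-1574627} = i \sqrt{1574627}$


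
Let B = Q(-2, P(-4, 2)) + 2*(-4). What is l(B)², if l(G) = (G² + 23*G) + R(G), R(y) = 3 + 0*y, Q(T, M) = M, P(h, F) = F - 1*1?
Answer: 11881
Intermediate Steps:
P(h, F) = -1 + F (P(h, F) = F - 1 = -1 + F)
R(y) = 3 (R(y) = 3 + 0 = 3)
B = -7 (B = (-1 + 2) + 2*(-4) = 1 - 8 = -7)
l(G) = 3 + G² + 23*G (l(G) = (G² + 23*G) + 3 = 3 + G² + 23*G)
l(B)² = (3 + (-7)² + 23*(-7))² = (3 + 49 - 161)² = (-109)² = 11881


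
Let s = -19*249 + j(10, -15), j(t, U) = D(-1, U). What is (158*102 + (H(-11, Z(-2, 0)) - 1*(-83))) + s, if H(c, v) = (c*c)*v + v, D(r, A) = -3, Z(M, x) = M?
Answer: 11221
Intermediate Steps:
j(t, U) = -3
H(c, v) = v + v*c² (H(c, v) = c²*v + v = v*c² + v = v + v*c²)
s = -4734 (s = -19*249 - 3 = -4731 - 3 = -4734)
(158*102 + (H(-11, Z(-2, 0)) - 1*(-83))) + s = (158*102 + (-2*(1 + (-11)²) - 1*(-83))) - 4734 = (16116 + (-2*(1 + 121) + 83)) - 4734 = (16116 + (-2*122 + 83)) - 4734 = (16116 + (-244 + 83)) - 4734 = (16116 - 161) - 4734 = 15955 - 4734 = 11221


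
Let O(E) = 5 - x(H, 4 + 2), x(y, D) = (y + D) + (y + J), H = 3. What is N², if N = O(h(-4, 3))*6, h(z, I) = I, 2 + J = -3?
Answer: 144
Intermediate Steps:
J = -5 (J = -2 - 3 = -5)
x(y, D) = -5 + D + 2*y (x(y, D) = (y + D) + (y - 5) = (D + y) + (-5 + y) = -5 + D + 2*y)
O(E) = -2 (O(E) = 5 - (-5 + (4 + 2) + 2*3) = 5 - (-5 + 6 + 6) = 5 - 1*7 = 5 - 7 = -2)
N = -12 (N = -2*6 = -12)
N² = (-12)² = 144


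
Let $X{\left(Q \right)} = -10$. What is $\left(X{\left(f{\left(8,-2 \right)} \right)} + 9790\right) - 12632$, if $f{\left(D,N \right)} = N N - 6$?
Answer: $-2852$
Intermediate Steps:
$f{\left(D,N \right)} = -6 + N^{2}$ ($f{\left(D,N \right)} = N^{2} - 6 = -6 + N^{2}$)
$\left(X{\left(f{\left(8,-2 \right)} \right)} + 9790\right) - 12632 = \left(-10 + 9790\right) - 12632 = 9780 - 12632 = -2852$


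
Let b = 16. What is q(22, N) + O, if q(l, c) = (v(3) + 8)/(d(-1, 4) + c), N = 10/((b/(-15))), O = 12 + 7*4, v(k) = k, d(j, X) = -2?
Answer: 3552/91 ≈ 39.033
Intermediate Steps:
O = 40 (O = 12 + 28 = 40)
N = -75/8 (N = 10/((16/(-15))) = 10/((16*(-1/15))) = 10/(-16/15) = 10*(-15/16) = -75/8 ≈ -9.3750)
q(l, c) = 11/(-2 + c) (q(l, c) = (3 + 8)/(-2 + c) = 11/(-2 + c))
q(22, N) + O = 11/(-2 - 75/8) + 40 = 11/(-91/8) + 40 = 11*(-8/91) + 40 = -88/91 + 40 = 3552/91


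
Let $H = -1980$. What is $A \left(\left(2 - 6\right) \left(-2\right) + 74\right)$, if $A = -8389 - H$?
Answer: $-525538$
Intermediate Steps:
$A = -6409$ ($A = -8389 - -1980 = -8389 + 1980 = -6409$)
$A \left(\left(2 - 6\right) \left(-2\right) + 74\right) = - 6409 \left(\left(2 - 6\right) \left(-2\right) + 74\right) = - 6409 \left(\left(-4\right) \left(-2\right) + 74\right) = - 6409 \left(8 + 74\right) = \left(-6409\right) 82 = -525538$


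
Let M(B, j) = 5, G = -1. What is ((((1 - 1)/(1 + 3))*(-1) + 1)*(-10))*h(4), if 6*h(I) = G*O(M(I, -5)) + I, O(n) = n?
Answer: 5/3 ≈ 1.6667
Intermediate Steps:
h(I) = -⅚ + I/6 (h(I) = (-1*5 + I)/6 = (-5 + I)/6 = -⅚ + I/6)
((((1 - 1)/(1 + 3))*(-1) + 1)*(-10))*h(4) = ((((1 - 1)/(1 + 3))*(-1) + 1)*(-10))*(-⅚ + (⅙)*4) = (((0/4)*(-1) + 1)*(-10))*(-⅚ + ⅔) = (((0*(¼))*(-1) + 1)*(-10))*(-⅙) = ((0*(-1) + 1)*(-10))*(-⅙) = ((0 + 1)*(-10))*(-⅙) = (1*(-10))*(-⅙) = -10*(-⅙) = 5/3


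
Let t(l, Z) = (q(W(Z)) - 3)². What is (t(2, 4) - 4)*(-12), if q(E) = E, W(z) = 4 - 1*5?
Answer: -144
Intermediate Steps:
W(z) = -1 (W(z) = 4 - 5 = -1)
t(l, Z) = 16 (t(l, Z) = (-1 - 3)² = (-4)² = 16)
(t(2, 4) - 4)*(-12) = (16 - 4)*(-12) = 12*(-12) = -144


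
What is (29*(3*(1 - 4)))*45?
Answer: -11745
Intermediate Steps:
(29*(3*(1 - 4)))*45 = (29*(3*(-3)))*45 = (29*(-9))*45 = -261*45 = -11745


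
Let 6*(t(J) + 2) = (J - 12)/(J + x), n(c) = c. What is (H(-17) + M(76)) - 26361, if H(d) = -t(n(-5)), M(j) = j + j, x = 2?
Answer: -471743/18 ≈ -26208.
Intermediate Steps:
t(J) = -2 + (-12 + J)/(6*(2 + J)) (t(J) = -2 + ((J - 12)/(J + 2))/6 = -2 + ((-12 + J)/(2 + J))/6 = -2 + (-12 + J)/(6*(2 + J)))
M(j) = 2*j
H(d) = 19/18 (H(d) = -(-36 - 11*(-5))/(6*(2 - 5)) = -(-36 + 55)/(6*(-3)) = -(-1)*19/(6*3) = -1*(-19/18) = 19/18)
(H(-17) + M(76)) - 26361 = (19/18 + 2*76) - 26361 = (19/18 + 152) - 26361 = 2755/18 - 26361 = -471743/18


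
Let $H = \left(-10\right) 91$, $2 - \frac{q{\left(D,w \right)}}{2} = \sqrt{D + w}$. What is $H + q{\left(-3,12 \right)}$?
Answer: $-912$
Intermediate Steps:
$q{\left(D,w \right)} = 4 - 2 \sqrt{D + w}$
$H = -910$
$H + q{\left(-3,12 \right)} = -910 + \left(4 - 2 \sqrt{-3 + 12}\right) = -910 + \left(4 - 2 \sqrt{9}\right) = -910 + \left(4 - 6\right) = -910 - 2 = -912$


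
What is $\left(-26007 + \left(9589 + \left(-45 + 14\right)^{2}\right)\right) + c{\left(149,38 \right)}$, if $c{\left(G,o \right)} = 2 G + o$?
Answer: $-15121$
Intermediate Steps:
$c{\left(G,o \right)} = o + 2 G$
$\left(-26007 + \left(9589 + \left(-45 + 14\right)^{2}\right)\right) + c{\left(149,38 \right)} = \left(-26007 + \left(9589 + \left(-45 + 14\right)^{2}\right)\right) + \left(38 + 2 \cdot 149\right) = \left(-26007 + \left(9589 + \left(-31\right)^{2}\right)\right) + \left(38 + 298\right) = \left(-26007 + \left(9589 + 961\right)\right) + 336 = \left(-26007 + 10550\right) + 336 = -15457 + 336 = -15121$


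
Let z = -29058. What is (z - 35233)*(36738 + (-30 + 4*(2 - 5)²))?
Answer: -2362308504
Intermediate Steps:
(z - 35233)*(36738 + (-30 + 4*(2 - 5)²)) = (-29058 - 35233)*(36738 + (-30 + 4*(2 - 5)²)) = -64291*(36738 + (-30 + 4*(-3)²)) = -64291*(36738 + (-30 + 4*9)) = -64291*(36738 + (-30 + 36)) = -64291*(36738 + 6) = -64291*36744 = -2362308504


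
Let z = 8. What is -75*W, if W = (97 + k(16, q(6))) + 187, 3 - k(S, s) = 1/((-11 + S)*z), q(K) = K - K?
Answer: -172185/8 ≈ -21523.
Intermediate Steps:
q(K) = 0
k(S, s) = 3 - 1/(8*(-11 + S)) (k(S, s) = 3 - 1/((-11 + S)*8) = 3 - 1/(8*(-11 + S)))
W = 11479/40 (W = (97 + (-265 + 24*16)/(8*(-11 + 16))) + 187 = (97 + (⅛)*(-265 + 384)/5) + 187 = (97 + (⅛)*(⅕)*119) + 187 = (97 + 119/40) + 187 = 3999/40 + 187 = 11479/40 ≈ 286.98)
-75*W = -75*11479/40 = -172185/8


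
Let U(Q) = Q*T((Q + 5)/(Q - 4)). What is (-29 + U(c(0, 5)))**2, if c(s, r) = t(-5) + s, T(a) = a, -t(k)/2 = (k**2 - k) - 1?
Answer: 5934096/961 ≈ 6174.9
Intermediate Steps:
t(k) = 2 - 2*k**2 + 2*k (t(k) = -2*((k**2 - k) - 1) = -2*(-1 + k**2 - k) = 2 - 2*k**2 + 2*k)
c(s, r) = -58 + s (c(s, r) = (2 - 2*(-5)**2 + 2*(-5)) + s = (2 - 2*25 - 10) + s = (2 - 50 - 10) + s = -58 + s)
U(Q) = Q*(5 + Q)/(-4 + Q) (U(Q) = Q*((Q + 5)/(Q - 4)) = Q*((5 + Q)/(-4 + Q)) = Q*(5 + Q)/(-4 + Q))
(-29 + U(c(0, 5)))**2 = (-29 + (-58 + 0)*(5 + (-58 + 0))/(-4 + (-58 + 0)))**2 = (-29 - 58*(5 - 58)/(-4 - 58))**2 = (-29 - 58*(-53)/(-62))**2 = (-29 - 58*(-1/62)*(-53))**2 = (-29 - 1537/31)**2 = (-2436/31)**2 = 5934096/961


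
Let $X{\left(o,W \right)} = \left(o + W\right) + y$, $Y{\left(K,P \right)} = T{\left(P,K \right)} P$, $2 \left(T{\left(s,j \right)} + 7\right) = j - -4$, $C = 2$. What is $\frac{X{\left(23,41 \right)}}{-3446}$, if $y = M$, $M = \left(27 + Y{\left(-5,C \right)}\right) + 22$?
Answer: $- \frac{49}{1723} \approx -0.028439$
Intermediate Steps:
$T{\left(s,j \right)} = -5 + \frac{j}{2}$ ($T{\left(s,j \right)} = -7 + \frac{j - -4}{2} = -7 + \frac{j + 4}{2} = -7 + \frac{4 + j}{2} = -7 + \left(2 + \frac{j}{2}\right) = -5 + \frac{j}{2}$)
$Y{\left(K,P \right)} = P \left(-5 + \frac{K}{2}\right)$ ($Y{\left(K,P \right)} = \left(-5 + \frac{K}{2}\right) P = P \left(-5 + \frac{K}{2}\right)$)
$M = 34$ ($M = \left(27 + \frac{1}{2} \cdot 2 \left(-10 - 5\right)\right) + 22 = \left(27 + \frac{1}{2} \cdot 2 \left(-15\right)\right) + 22 = \left(27 - 15\right) + 22 = 12 + 22 = 34$)
$y = 34$
$X{\left(o,W \right)} = 34 + W + o$ ($X{\left(o,W \right)} = \left(o + W\right) + 34 = \left(W + o\right) + 34 = 34 + W + o$)
$\frac{X{\left(23,41 \right)}}{-3446} = \frac{34 + 41 + 23}{-3446} = 98 \left(- \frac{1}{3446}\right) = - \frac{49}{1723}$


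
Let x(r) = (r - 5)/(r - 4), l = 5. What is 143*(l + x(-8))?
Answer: 10439/12 ≈ 869.92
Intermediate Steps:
x(r) = (-5 + r)/(-4 + r)
143*(l + x(-8)) = 143*(5 + (-5 - 8)/(-4 - 8)) = 143*(5 - 13/(-12)) = 143*(5 - 1/12*(-13)) = 143*(5 + 13/12) = 143*(73/12) = 10439/12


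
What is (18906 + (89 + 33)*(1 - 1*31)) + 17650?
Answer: 32896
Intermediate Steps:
(18906 + (89 + 33)*(1 - 1*31)) + 17650 = (18906 + 122*(1 - 31)) + 17650 = (18906 + 122*(-30)) + 17650 = (18906 - 3660) + 17650 = 15246 + 17650 = 32896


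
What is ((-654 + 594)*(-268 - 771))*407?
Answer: 25372380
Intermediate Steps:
((-654 + 594)*(-268 - 771))*407 = -60*(-1039)*407 = 62340*407 = 25372380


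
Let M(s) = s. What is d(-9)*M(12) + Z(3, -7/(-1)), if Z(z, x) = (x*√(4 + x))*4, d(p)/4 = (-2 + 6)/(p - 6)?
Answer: -64/5 + 28*√11 ≈ 80.065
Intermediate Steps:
d(p) = 16/(-6 + p) (d(p) = 4*((-2 + 6)/(p - 6)) = 4*(4/(-6 + p)) = 16/(-6 + p))
Z(z, x) = 4*x*√(4 + x)
d(-9)*M(12) + Z(3, -7/(-1)) = (16/(-6 - 9))*12 + 4*(-7/(-1))*√(4 - 7/(-1)) = (16/(-15))*12 + 4*(-7*(-1))*√(4 - 7*(-1)) = (16*(-1/15))*12 + 4*7*√(4 + 7) = -16/15*12 + 4*7*√11 = -64/5 + 28*√11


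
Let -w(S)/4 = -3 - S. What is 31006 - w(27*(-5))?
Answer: 31534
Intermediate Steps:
w(S) = 12 + 4*S (w(S) = -4*(-3 - S) = 12 + 4*S)
31006 - w(27*(-5)) = 31006 - (12 + 4*(27*(-5))) = 31006 - (12 + 4*(-135)) = 31006 - (12 - 540) = 31006 - 1*(-528) = 31006 + 528 = 31534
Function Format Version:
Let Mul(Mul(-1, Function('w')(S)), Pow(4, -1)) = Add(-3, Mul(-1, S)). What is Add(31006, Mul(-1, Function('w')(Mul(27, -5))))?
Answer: 31534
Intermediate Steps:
Function('w')(S) = Add(12, Mul(4, S)) (Function('w')(S) = Mul(-4, Add(-3, Mul(-1, S))) = Add(12, Mul(4, S)))
Add(31006, Mul(-1, Function('w')(Mul(27, -5)))) = Add(31006, Mul(-1, Add(12, Mul(4, Mul(27, -5))))) = Add(31006, Mul(-1, Add(12, Mul(4, -135)))) = Add(31006, Mul(-1, Add(12, -540))) = Add(31006, Mul(-1, -528)) = Add(31006, 528) = 31534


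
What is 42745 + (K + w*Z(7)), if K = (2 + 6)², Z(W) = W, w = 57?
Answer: 43208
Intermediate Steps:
K = 64 (K = 8² = 64)
42745 + (K + w*Z(7)) = 42745 + (64 + 57*7) = 42745 + (64 + 399) = 42745 + 463 = 43208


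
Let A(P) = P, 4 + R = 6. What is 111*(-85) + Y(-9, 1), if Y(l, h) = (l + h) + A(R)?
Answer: -9441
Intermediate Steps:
R = 2 (R = -4 + 6 = 2)
Y(l, h) = 2 + h + l (Y(l, h) = (l + h) + 2 = (h + l) + 2 = 2 + h + l)
111*(-85) + Y(-9, 1) = 111*(-85) + (2 + 1 - 9) = -9435 - 6 = -9441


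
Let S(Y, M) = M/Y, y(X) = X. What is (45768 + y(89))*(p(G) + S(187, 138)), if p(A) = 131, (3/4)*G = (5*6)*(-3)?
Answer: 1129687195/187 ≈ 6.0411e+6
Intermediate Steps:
G = -120 (G = 4*((5*6)*(-3))/3 = 4*(30*(-3))/3 = (4/3)*(-90) = -120)
(45768 + y(89))*(p(G) + S(187, 138)) = (45768 + 89)*(131 + 138/187) = 45857*(131 + 138*(1/187)) = 45857*(131 + 138/187) = 45857*(24635/187) = 1129687195/187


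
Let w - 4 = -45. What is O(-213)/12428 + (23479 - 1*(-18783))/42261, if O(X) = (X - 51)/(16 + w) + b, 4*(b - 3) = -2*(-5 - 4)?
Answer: 26299768483/26260985400 ≈ 1.0015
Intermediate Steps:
w = -41 (w = 4 - 45 = -41)
b = 15/2 (b = 3 + (-2*(-5 - 4))/4 = 3 + (-2*(-9))/4 = 3 + (1/4)*18 = 3 + 9/2 = 15/2 ≈ 7.5000)
O(X) = 477/50 - X/25 (O(X) = (X - 51)/(16 - 41) + 15/2 = (-51 + X)/(-25) + 15/2 = (-51 + X)*(-1/25) + 15/2 = (51/25 - X/25) + 15/2 = 477/50 - X/25)
O(-213)/12428 + (23479 - 1*(-18783))/42261 = (477/50 - 1/25*(-213))/12428 + (23479 - 1*(-18783))/42261 = (477/50 + 213/25)*(1/12428) + (23479 + 18783)*(1/42261) = (903/50)*(1/12428) + 42262*(1/42261) = 903/621400 + 42262/42261 = 26299768483/26260985400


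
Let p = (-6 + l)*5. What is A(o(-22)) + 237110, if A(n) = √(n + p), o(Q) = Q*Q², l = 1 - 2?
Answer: 237110 + 3*I*√1187 ≈ 2.3711e+5 + 103.36*I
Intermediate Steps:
l = -1
o(Q) = Q³
p = -35 (p = (-6 - 1)*5 = -7*5 = -35)
A(n) = √(-35 + n) (A(n) = √(n - 35) = √(-35 + n))
A(o(-22)) + 237110 = √(-35 + (-22)³) + 237110 = √(-35 - 10648) + 237110 = √(-10683) + 237110 = 3*I*√1187 + 237110 = 237110 + 3*I*√1187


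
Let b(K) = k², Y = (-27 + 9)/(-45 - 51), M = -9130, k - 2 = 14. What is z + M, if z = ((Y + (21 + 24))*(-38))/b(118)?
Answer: -18711977/2048 ≈ -9136.7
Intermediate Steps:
k = 16 (k = 2 + 14 = 16)
Y = 3/16 (Y = -18/(-96) = -18*(-1/96) = 3/16 ≈ 0.18750)
b(K) = 256 (b(K) = 16² = 256)
z = -13737/2048 (z = ((3/16 + (21 + 24))*(-38))/256 = ((3/16 + 45)*(-38))*(1/256) = ((723/16)*(-38))*(1/256) = -13737/8*1/256 = -13737/2048 ≈ -6.7075)
z + M = -13737/2048 - 9130 = -18711977/2048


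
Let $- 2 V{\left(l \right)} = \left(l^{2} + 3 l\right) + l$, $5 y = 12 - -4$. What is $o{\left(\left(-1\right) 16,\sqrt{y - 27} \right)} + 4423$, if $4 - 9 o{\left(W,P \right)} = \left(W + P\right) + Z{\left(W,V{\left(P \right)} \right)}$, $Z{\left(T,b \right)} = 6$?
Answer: $\frac{39821}{9} - \frac{i \sqrt{595}}{45} \approx 4424.6 - 0.54206 i$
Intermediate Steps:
$y = \frac{16}{5}$ ($y = \frac{12 - -4}{5} = \frac{12 + 4}{5} = \frac{1}{5} \cdot 16 = \frac{16}{5} \approx 3.2$)
$V{\left(l \right)} = - 2 l - \frac{l^{2}}{2}$ ($V{\left(l \right)} = - \frac{\left(l^{2} + 3 l\right) + l}{2} = - \frac{l^{2} + 4 l}{2} = - 2 l - \frac{l^{2}}{2}$)
$o{\left(W,P \right)} = - \frac{2}{9} - \frac{P}{9} - \frac{W}{9}$ ($o{\left(W,P \right)} = \frac{4}{9} - \frac{\left(W + P\right) + 6}{9} = \frac{4}{9} - \frac{\left(P + W\right) + 6}{9} = \frac{4}{9} - \frac{6 + P + W}{9} = \frac{4}{9} - \left(\frac{2}{3} + \frac{P}{9} + \frac{W}{9}\right) = - \frac{2}{9} - \frac{P}{9} - \frac{W}{9}$)
$o{\left(\left(-1\right) 16,\sqrt{y - 27} \right)} + 4423 = \left(- \frac{2}{9} - \frac{\sqrt{\frac{16}{5} - 27}}{9} - \frac{\left(-1\right) 16}{9}\right) + 4423 = \left(- \frac{2}{9} - \frac{\sqrt{- \frac{119}{5}}}{9} - - \frac{16}{9}\right) + 4423 = \left(- \frac{2}{9} - \frac{\frac{1}{5} i \sqrt{595}}{9} + \frac{16}{9}\right) + 4423 = \left(- \frac{2}{9} - \frac{i \sqrt{595}}{45} + \frac{16}{9}\right) + 4423 = \left(\frac{14}{9} - \frac{i \sqrt{595}}{45}\right) + 4423 = \frac{39821}{9} - \frac{i \sqrt{595}}{45}$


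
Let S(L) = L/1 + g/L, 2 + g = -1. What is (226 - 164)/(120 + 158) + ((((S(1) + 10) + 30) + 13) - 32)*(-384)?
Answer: -1014113/139 ≈ -7295.8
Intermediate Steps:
g = -3 (g = -2 - 1 = -3)
S(L) = L - 3/L (S(L) = L/1 - 3/L = L*1 - 3/L = L - 3/L)
(226 - 164)/(120 + 158) + ((((S(1) + 10) + 30) + 13) - 32)*(-384) = (226 - 164)/(120 + 158) + (((((1 - 3/1) + 10) + 30) + 13) - 32)*(-384) = 62/278 + (((((1 - 3*1) + 10) + 30) + 13) - 32)*(-384) = 62*(1/278) + (((((1 - 3) + 10) + 30) + 13) - 32)*(-384) = 31/139 + ((((-2 + 10) + 30) + 13) - 32)*(-384) = 31/139 + (((8 + 30) + 13) - 32)*(-384) = 31/139 + ((38 + 13) - 32)*(-384) = 31/139 + (51 - 32)*(-384) = 31/139 + 19*(-384) = 31/139 - 7296 = -1014113/139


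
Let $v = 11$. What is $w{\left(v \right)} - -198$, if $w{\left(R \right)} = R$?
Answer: $209$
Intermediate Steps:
$w{\left(v \right)} - -198 = 11 - -198 = 11 + 198 = 209$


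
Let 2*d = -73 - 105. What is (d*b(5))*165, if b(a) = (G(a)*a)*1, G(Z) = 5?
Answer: -367125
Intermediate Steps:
b(a) = 5*a (b(a) = (5*a)*1 = 5*a)
d = -89 (d = (-73 - 105)/2 = (½)*(-178) = -89)
(d*b(5))*165 = -445*5*165 = -89*25*165 = -2225*165 = -367125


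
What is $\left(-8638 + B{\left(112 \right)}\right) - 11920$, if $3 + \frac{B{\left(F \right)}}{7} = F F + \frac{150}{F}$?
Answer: $\frac{537907}{8} \approx 67238.0$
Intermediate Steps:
$B{\left(F \right)} = -21 + 7 F^{2} + \frac{1050}{F}$ ($B{\left(F \right)} = -21 + 7 \left(F F + \frac{150}{F}\right) = -21 + 7 \left(F^{2} + \frac{150}{F}\right) = -21 + \left(7 F^{2} + \frac{1050}{F}\right) = -21 + 7 F^{2} + \frac{1050}{F}$)
$\left(-8638 + B{\left(112 \right)}\right) - 11920 = \left(-8638 + \left(-21 + 7 \cdot 112^{2} + \frac{1050}{112}\right)\right) - 11920 = \left(-8638 + \left(-21 + 7 \cdot 12544 + 1050 \cdot \frac{1}{112}\right)\right) - 11920 = \left(-8638 + \left(-21 + 87808 + \frac{75}{8}\right)\right) - 11920 = \left(-8638 + \frac{702371}{8}\right) - 11920 = \frac{633267}{8} - 11920 = \frac{537907}{8}$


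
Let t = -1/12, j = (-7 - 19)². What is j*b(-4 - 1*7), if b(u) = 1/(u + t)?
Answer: -8112/133 ≈ -60.992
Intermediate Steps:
j = 676 (j = (-26)² = 676)
t = -1/12 (t = -1*1/12 = -1/12 ≈ -0.083333)
b(u) = 1/(-1/12 + u) (b(u) = 1/(u - 1/12) = 1/(-1/12 + u))
j*b(-4 - 1*7) = 676*(12/(-1 + 12*(-4 - 1*7))) = 676*(12/(-1 + 12*(-4 - 7))) = 676*(12/(-1 + 12*(-11))) = 676*(12/(-1 - 132)) = 676*(12/(-133)) = 676*(12*(-1/133)) = 676*(-12/133) = -8112/133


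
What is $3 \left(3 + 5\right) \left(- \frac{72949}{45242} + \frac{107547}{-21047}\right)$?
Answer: $- \frac{76811987724}{476104187} \approx -161.33$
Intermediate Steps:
$3 \left(3 + 5\right) \left(- \frac{72949}{45242} + \frac{107547}{-21047}\right) = 3 \cdot 8 \left(\left(-72949\right) \frac{1}{45242} + 107547 \left(- \frac{1}{21047}\right)\right) = 24 \left(- \frac{72949}{45242} - \frac{107547}{21047}\right) = 24 \left(- \frac{6400998977}{952208374}\right) = - \frac{76811987724}{476104187}$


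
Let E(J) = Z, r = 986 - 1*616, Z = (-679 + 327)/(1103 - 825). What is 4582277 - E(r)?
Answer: 636936679/139 ≈ 4.5823e+6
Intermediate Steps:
Z = -176/139 (Z = -352/278 = -352*1/278 = -176/139 ≈ -1.2662)
r = 370 (r = 986 - 616 = 370)
E(J) = -176/139
4582277 - E(r) = 4582277 - 1*(-176/139) = 4582277 + 176/139 = 636936679/139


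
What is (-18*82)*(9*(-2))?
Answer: 26568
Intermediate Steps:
(-18*82)*(9*(-2)) = -1476*(-18) = 26568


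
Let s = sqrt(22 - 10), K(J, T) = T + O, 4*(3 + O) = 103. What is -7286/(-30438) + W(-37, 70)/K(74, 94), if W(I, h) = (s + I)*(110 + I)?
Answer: -162724795/7107273 + 584*sqrt(3)/467 ≈ -20.730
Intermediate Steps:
O = 91/4 (O = -3 + (1/4)*103 = -3 + 103/4 = 91/4 ≈ 22.750)
K(J, T) = 91/4 + T (K(J, T) = T + 91/4 = 91/4 + T)
s = 2*sqrt(3) (s = sqrt(12) = 2*sqrt(3) ≈ 3.4641)
W(I, h) = (110 + I)*(I + 2*sqrt(3)) (W(I, h) = (2*sqrt(3) + I)*(110 + I) = (I + 2*sqrt(3))*(110 + I) = (110 + I)*(I + 2*sqrt(3)))
-7286/(-30438) + W(-37, 70)/K(74, 94) = -7286/(-30438) + ((-37)**2 + 110*(-37) + 220*sqrt(3) + 2*(-37)*sqrt(3))/(91/4 + 94) = -7286*(-1/30438) + (1369 - 4070 + 220*sqrt(3) - 74*sqrt(3))/(467/4) = 3643/15219 + (-2701 + 146*sqrt(3))*(4/467) = 3643/15219 + (-10804/467 + 584*sqrt(3)/467) = -162724795/7107273 + 584*sqrt(3)/467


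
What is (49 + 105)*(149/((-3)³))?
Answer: -22946/27 ≈ -849.85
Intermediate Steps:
(49 + 105)*(149/((-3)³)) = 154*(149/(-27)) = 154*(149*(-1/27)) = 154*(-149/27) = -22946/27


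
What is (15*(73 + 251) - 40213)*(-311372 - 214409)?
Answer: 18587935693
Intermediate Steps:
(15*(73 + 251) - 40213)*(-311372 - 214409) = (15*324 - 40213)*(-525781) = (4860 - 40213)*(-525781) = -35353*(-525781) = 18587935693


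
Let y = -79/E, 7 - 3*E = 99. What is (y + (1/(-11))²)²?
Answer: 827655361/123921424 ≈ 6.6789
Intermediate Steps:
E = -92/3 (E = 7/3 - ⅓*99 = 7/3 - 33 = -92/3 ≈ -30.667)
y = 237/92 (y = -79/(-92/3) = -79*(-3/92) = 237/92 ≈ 2.5761)
(y + (1/(-11))²)² = (237/92 + (1/(-11))²)² = (237/92 + (-1/11)²)² = (237/92 + 1/121)² = (28769/11132)² = 827655361/123921424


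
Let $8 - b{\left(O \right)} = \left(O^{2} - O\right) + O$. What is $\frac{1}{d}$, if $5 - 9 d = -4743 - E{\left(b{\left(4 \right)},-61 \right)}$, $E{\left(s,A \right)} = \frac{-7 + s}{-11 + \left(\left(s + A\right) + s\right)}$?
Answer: $\frac{792}{417839} \approx 0.0018955$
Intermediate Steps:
$b{\left(O \right)} = 8 - O^{2}$ ($b{\left(O \right)} = 8 - \left(\left(O^{2} - O\right) + O\right) = 8 - O^{2}$)
$E{\left(s,A \right)} = \frac{-7 + s}{-11 + A + 2 s}$ ($E{\left(s,A \right)} = \frac{-7 + s}{-11 + \left(\left(A + s\right) + s\right)} = \frac{-7 + s}{-11 + \left(A + 2 s\right)} = \frac{-7 + s}{-11 + A + 2 s}$)
$d = \frac{417839}{792}$ ($d = \frac{5}{9} - \frac{-4743 - \frac{-7 + \left(8 - 4^{2}\right)}{-11 - 61 + 2 \left(8 - 4^{2}\right)}}{9} = \frac{5}{9} - \frac{-4743 - \frac{-7 + \left(8 - 16\right)}{-11 - 61 + 2 \left(8 - 16\right)}}{9} = \frac{5}{9} - \frac{-4743 - \frac{-7 - 8}{-11 - 61 + 2 \left(-8\right)}}{9} = \frac{5}{9} - \frac{-4743 - \frac{1}{-11 - 61 - 16} \left(-15\right)}{9} = \frac{5}{9} - \frac{-4743 - \frac{1}{-88} \left(-15\right)}{9} = \frac{5}{9} - \frac{-4743 - \left(- \frac{1}{88}\right) \left(-15\right)}{9} = \frac{5}{9} - \frac{-4743 - \frac{15}{88}}{9} = \frac{5}{9} - - \frac{139133}{264} = \frac{5}{9} + \frac{139133}{264} = \frac{417839}{792} \approx 527.57$)
$\frac{1}{d} = \frac{1}{\frac{417839}{792}} = \frac{792}{417839}$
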